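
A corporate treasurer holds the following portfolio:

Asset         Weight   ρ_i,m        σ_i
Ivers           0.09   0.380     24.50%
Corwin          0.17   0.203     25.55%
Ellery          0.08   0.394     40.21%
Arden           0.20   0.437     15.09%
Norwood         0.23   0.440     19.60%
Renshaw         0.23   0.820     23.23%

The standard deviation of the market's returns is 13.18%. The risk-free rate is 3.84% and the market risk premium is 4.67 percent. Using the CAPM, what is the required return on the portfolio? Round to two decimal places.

7.62%

β_Ivers = 0.380 × 24.50% / 13.18% = 0.7064
β_Corwin = 0.203 × 25.55% / 13.18% = 0.3935
β_Ellery = 0.394 × 40.21% / 13.18% = 1.2020
β_Arden = 0.437 × 15.09% / 13.18% = 0.5003
β_Norwood = 0.440 × 19.60% / 13.18% = 0.6543
β_Renshaw = 0.820 × 23.23% / 13.18% = 1.4453
β_P = Σ w_i β_i = 0.09×0.7064 + 0.17×0.3935 + 0.08×1.2020 + 0.20×0.5003 + 0.23×0.6543 + 0.23×1.4453 = 0.8096
E(R_P) = R_f + β_P × MRP = 3.84% + 0.8096 × 4.67% = 7.62%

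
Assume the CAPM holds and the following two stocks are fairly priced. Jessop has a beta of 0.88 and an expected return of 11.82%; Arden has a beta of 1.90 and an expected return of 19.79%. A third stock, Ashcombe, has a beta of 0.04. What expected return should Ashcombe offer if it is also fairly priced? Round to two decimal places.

5.26%

MRP (SML slope) = (19.79% − 11.82%) / (1.90 − 0.88) = 7.97% / 1.02 = 7.8137%
R_f (intercept) = 11.82% − 0.88 × 7.8137% = 4.9439%
E(R_Ashcombe) = R_f + β × MRP = 4.9439% + 0.04 × 7.8137% = 5.26%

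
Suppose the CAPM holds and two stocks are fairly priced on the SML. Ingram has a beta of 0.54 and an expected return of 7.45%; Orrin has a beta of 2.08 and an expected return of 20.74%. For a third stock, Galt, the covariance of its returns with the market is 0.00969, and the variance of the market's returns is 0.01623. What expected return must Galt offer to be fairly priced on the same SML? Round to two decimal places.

MRP = (20.74% − 7.45%) / (2.08 − 0.54) = 8.6299%
R_f = 7.45% − 0.54 × 8.6299% = 2.7899%
β_Galt = Cov / Var(R_m) = 0.00969 / 0.01623 = 0.5970
E(R_Galt) = R_f + β × MRP = 2.7899% + 0.5970 × 8.6299% = 7.94%

7.94%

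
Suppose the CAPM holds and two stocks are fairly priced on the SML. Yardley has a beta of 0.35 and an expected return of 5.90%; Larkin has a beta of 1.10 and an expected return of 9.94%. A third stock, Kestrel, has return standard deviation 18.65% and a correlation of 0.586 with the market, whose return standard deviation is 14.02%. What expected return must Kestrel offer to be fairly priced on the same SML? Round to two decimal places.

MRP = (9.94% − 5.90%) / (1.10 − 0.35) = 5.3867%
R_f = 5.90% − 0.35 × 5.3867% = 4.0147%
β_Kestrel = ρ·σ_i/σ_m = 0.586 × 18.65 / 14.02 = 0.7795
E(R_Kestrel) = R_f + β × MRP = 4.0147% + 0.7795 × 5.3867% = 8.21%

8.21%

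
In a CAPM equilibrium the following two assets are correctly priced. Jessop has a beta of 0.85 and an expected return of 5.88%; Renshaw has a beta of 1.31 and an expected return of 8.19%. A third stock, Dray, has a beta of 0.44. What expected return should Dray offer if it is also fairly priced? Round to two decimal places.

3.82%

MRP (SML slope) = (8.19% − 5.88%) / (1.31 − 0.85) = 2.31% / 0.46 = 5.0217%
R_f (intercept) = 5.88% − 0.85 × 5.0217% = 1.6116%
E(R_Dray) = R_f + β × MRP = 1.6116% + 0.44 × 5.0217% = 3.82%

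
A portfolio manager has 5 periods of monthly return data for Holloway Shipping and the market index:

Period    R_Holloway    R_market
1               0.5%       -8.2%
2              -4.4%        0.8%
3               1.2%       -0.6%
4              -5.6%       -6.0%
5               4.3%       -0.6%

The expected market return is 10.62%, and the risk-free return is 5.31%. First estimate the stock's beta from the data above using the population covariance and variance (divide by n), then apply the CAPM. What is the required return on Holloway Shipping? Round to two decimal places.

6.25%

Mean R_i = (0.5 − 4.4 + 1.2 − 5.6 + 4.3) / 5 = -0.8000%
Mean R_m = (-8.2 + 0.8 − 0.6 − 6.0 − 0.6) / 5 = -2.9200%
Σ(R_i − R̄_i)(R_m − R̄_m) = 11.0000  ⇒  Cov = 11.0000 / 5 = 2.2000
Σ(R_m − R̄_m)² = 61.9680  ⇒  Var(R_m) = 61.9680 / 5 = 12.3936
β = Cov / Var(R_m) = 2.2000 / 12.3936 = 0.1775
MRP = 10.62% − 5.31% = 5.31%
E(R) = R_f + β × MRP = 5.31% + 0.1775 × 5.31% = 6.25%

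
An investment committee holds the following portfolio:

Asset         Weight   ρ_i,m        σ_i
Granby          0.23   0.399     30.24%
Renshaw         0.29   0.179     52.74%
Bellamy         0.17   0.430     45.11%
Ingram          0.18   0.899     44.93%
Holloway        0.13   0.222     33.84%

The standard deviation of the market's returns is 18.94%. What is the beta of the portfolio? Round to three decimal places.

0.901

β_Granby = 0.399 × 30.24% / 18.94% = 0.6371
β_Renshaw = 0.179 × 52.74% / 18.94% = 0.4984
β_Bellamy = 0.430 × 45.11% / 18.94% = 1.0241
β_Ingram = 0.899 × 44.93% / 18.94% = 2.1326
β_Holloway = 0.222 × 33.84% / 18.94% = 0.3966
β_P = Σ w_i β_i = 0.23×0.6371 + 0.29×0.4984 + 0.17×1.0241 + 0.18×2.1326 + 0.13×0.3966 = 0.9006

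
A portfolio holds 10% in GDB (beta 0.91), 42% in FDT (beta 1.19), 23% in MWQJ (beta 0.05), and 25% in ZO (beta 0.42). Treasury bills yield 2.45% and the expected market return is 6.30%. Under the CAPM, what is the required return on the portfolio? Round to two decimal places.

β_P = Σ w_i β_i = 0.10×0.91 + 0.42×1.19 + 0.23×0.05 + 0.25×0.42 = 0.7073
MRP = 6.30% − 2.45% = 3.85%
E(R_P) = R_f + β_P × MRP = 2.45% + 0.7073 × 3.85% = 5.17%

5.17%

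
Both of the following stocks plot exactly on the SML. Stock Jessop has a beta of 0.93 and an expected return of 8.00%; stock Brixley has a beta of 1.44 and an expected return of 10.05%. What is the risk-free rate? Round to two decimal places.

4.26%

Both satisfy E(R) = R_f + β·MRP, so the slope of the SML is
MRP = (10.05% − 8.00%) / (1.44 − 0.93) = 2.05% / 0.51 = 4.0196%
R_f = E(R_Jessop) − β_Jessop·MRP = 8.00% − 0.93 × 4.0196% = 4.2618%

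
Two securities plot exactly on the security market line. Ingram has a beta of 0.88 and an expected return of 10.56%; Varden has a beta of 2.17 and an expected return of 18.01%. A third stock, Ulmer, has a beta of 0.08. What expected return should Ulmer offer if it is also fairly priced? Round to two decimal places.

5.94%

MRP (SML slope) = (18.01% − 10.56%) / (2.17 − 0.88) = 7.45% / 1.29 = 5.7752%
R_f (intercept) = 10.56% − 0.88 × 5.7752% = 5.4778%
E(R_Ulmer) = R_f + β × MRP = 5.4778% + 0.08 × 5.7752% = 5.94%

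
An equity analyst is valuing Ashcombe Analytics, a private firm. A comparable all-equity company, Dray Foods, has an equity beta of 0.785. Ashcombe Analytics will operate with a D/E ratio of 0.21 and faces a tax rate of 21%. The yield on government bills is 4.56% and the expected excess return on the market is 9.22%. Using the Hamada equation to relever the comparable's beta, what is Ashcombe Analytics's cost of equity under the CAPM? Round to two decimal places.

13.00%

β_L = β_U × [1 + (1 − t)(D/E)] = 0.785 × [1 + (1 − 0.21) × 0.21]
    = 0.785 × [1 + 0.79 × 0.21] = 0.785 × 1.1659 = 0.9152
E(R) = R_f + β_L × MRP = 4.56% + 0.9152 × 9.22% = 13.00%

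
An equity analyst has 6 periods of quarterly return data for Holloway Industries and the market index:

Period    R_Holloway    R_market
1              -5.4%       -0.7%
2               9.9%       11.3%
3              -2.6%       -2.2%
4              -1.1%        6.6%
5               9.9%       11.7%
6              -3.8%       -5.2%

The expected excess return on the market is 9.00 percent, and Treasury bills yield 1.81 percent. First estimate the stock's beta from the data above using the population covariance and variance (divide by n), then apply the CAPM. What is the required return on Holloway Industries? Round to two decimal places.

9.50%

Mean R_i = (-5.4 + 9.9 − 2.6 − 1.1 + 9.9 − 3.8) / 6 = 1.1500%
Mean R_m = (-0.7 + 11.3 − 2.2 + 6.6 + 11.7 − 5.2) / 6 = 3.5833%
Σ(R_i − R̄_i)(R_m − R̄_m) = 224.9750  ⇒  Cov = 224.9750 / 6 = 37.4958
Σ(R_m − R̄_m)² = 263.4683  ⇒  Var(R_m) = 263.4683 / 6 = 43.9114
β = Cov / Var(R_m) = 37.4958 / 43.9114 = 0.8539
E(R) = R_f + β × MRP = 1.81% + 0.8539 × 9.00% = 9.50%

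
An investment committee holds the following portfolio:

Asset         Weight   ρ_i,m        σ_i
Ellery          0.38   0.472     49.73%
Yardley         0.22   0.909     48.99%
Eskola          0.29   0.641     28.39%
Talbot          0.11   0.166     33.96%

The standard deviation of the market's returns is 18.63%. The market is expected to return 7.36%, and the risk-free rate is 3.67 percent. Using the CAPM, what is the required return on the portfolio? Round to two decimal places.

8.55%

β_Ellery = 0.472 × 49.73% / 18.63% = 1.2599
β_Yardley = 0.909 × 48.99% / 18.63% = 2.3903
β_Eskola = 0.641 × 28.39% / 18.63% = 0.9768
β_Talbot = 0.166 × 33.96% / 18.63% = 0.3026
β_P = Σ w_i β_i = 0.38×1.2599 + 0.22×2.3903 + 0.29×0.9768 + 0.11×0.3026 = 1.3212
MRP = 7.36% − 3.67% = 3.69%
E(R_P) = R_f + β_P × MRP = 3.67% + 1.3212 × 3.69% = 8.55%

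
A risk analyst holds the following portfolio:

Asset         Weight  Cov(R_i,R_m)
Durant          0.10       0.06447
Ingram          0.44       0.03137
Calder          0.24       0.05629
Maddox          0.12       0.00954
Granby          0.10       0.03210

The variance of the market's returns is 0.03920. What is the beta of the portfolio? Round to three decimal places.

0.972

β_Durant = 0.06447 / 0.03920 = 1.6446
β_Ingram = 0.03137 / 0.03920 = 0.8003
β_Calder = 0.05629 / 0.03920 = 1.4360
β_Maddox = 0.00954 / 0.03920 = 0.2434
β_Granby = 0.03210 / 0.03920 = 0.8189
β_P = Σ w_i β_i = 0.10×1.6446 + 0.44×0.8003 + 0.24×1.4360 + 0.12×0.2434 + 0.10×0.8189 = 0.9723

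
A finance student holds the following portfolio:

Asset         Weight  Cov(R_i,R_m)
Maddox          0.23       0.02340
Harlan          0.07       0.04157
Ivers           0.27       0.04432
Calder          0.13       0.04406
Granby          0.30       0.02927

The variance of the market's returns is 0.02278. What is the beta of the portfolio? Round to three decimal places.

1.526

β_Maddox = 0.02340 / 0.02278 = 1.0272
β_Harlan = 0.04157 / 0.02278 = 1.8248
β_Ivers = 0.04432 / 0.02278 = 1.9456
β_Calder = 0.04406 / 0.02278 = 1.9342
β_Granby = 0.02927 / 0.02278 = 1.2849
β_P = Σ w_i β_i = 0.23×1.0272 + 0.07×1.8248 + 0.27×1.9456 + 0.13×1.9342 + 0.30×1.2849 = 1.5262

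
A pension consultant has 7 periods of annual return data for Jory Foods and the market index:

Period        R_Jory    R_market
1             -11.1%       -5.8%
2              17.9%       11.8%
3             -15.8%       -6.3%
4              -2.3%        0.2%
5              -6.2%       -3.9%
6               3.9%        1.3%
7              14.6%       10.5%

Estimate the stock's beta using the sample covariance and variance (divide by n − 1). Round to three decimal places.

Mean R_i = (-11.1 + 17.9 − 15.8 − 2.3 − 6.2 + 3.9 + 14.6) / 7 = 0.1429%
Mean R_m = (-5.8 + 11.8 − 6.3 + 0.2 − 3.9 + 1.3 + 10.5) / 7 = 1.1143%
Σ(R_i − R̄_i)(R_m − R̄_m) = 556.1157  ⇒  Cov = 556.1157 / 6 = 92.6860
Σ(R_m − R̄_m)² = 331.0686  ⇒  Var(R_m) = 331.0686 / 6 = 55.1781
β = Cov / Var(R_m) = 92.6860 / 55.1781 = 1.6798

1.680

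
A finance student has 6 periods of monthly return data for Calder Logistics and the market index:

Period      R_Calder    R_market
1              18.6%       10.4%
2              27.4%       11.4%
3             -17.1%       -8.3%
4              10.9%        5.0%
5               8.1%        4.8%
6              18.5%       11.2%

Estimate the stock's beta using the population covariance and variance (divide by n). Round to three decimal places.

2.008

Mean R_i = (18.6 + 27.4 − 17.1 + 10.9 + 8.1 + 18.5) / 6 = 11.0667%
Mean R_m = (10.4 + 11.4 − 8.3 + 5.0 + 4.8 + 11.2) / 6 = 5.7500%
Σ(R_i − R̄_i)(R_m − R̄_m) = 566.5100  ⇒  Cov = 566.5100 / 6 = 94.4183
Σ(R_m − R̄_m)² = 282.1150  ⇒  Var(R_m) = 282.1150 / 6 = 47.0192
β = Cov / Var(R_m) = 94.4183 / 47.0192 = 2.0081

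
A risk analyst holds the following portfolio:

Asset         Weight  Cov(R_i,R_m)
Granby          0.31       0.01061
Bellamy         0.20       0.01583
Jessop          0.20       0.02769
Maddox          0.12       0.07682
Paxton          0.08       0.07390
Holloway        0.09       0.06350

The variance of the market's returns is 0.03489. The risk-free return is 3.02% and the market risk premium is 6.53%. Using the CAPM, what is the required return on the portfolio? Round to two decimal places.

9.17%

β_Granby = 0.01061 / 0.03489 = 0.3041
β_Bellamy = 0.01583 / 0.03489 = 0.4537
β_Jessop = 0.02769 / 0.03489 = 0.7936
β_Maddox = 0.07682 / 0.03489 = 2.2018
β_Paxton = 0.07390 / 0.03489 = 2.1181
β_Holloway = 0.06350 / 0.03489 = 1.8200
β_P = Σ w_i β_i = 0.31×0.3041 + 0.20×0.4537 + 0.20×0.7936 + 0.12×2.2018 + 0.08×2.1181 + 0.09×1.8200 = 0.9412
E(R_P) = R_f + β_P × MRP = 3.02% + 0.9412 × 6.53% = 9.17%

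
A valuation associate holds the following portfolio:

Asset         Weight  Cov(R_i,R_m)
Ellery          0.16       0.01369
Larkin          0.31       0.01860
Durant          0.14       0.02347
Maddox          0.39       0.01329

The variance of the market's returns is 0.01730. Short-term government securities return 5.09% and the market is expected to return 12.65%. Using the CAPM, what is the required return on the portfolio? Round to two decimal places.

β_Ellery = 0.01369 / 0.01730 = 0.7913
β_Larkin = 0.01860 / 0.01730 = 1.0751
β_Durant = 0.02347 / 0.01730 = 1.3566
β_Maddox = 0.01329 / 0.01730 = 0.7682
β_P = Σ w_i β_i = 0.16×0.7913 + 0.31×1.0751 + 0.14×1.3566 + 0.39×0.7682 = 0.9494
MRP = 12.65% − 5.09% = 7.56%
E(R_P) = R_f + β_P × MRP = 5.09% + 0.9494 × 7.56% = 12.27%

12.27%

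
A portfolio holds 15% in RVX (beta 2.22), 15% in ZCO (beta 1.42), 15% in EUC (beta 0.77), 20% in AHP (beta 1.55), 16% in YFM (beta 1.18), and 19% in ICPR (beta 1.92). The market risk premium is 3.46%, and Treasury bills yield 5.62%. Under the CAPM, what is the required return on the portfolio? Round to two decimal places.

β_P = Σ w_i β_i = 0.15×2.22 + 0.15×1.42 + 0.15×0.77 + 0.20×1.55 + 0.16×1.18 + 0.19×1.92 = 1.5251
E(R_P) = R_f + β_P × MRP = 5.62% + 1.5251 × 3.46% = 10.90%

10.90%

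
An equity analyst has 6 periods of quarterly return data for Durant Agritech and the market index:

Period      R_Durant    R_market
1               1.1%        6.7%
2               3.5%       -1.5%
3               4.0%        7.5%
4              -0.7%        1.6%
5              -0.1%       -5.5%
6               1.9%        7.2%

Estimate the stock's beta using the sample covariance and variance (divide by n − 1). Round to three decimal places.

Mean R_i = (1.1 + 3.5 + 4.0 − 0.7 − 0.1 + 1.9) / 6 = 1.6167%
Mean R_m = (6.7 − 1.5 + 7.5 + 1.6 − 5.5 + 7.2) / 6 = 2.6667%
Σ(R_i − R̄_i)(R_m − R̄_m) = 19.3633  ⇒  Cov = 19.3633 / 5 = 3.8727
Σ(R_m − R̄_m)² = 145.3733  ⇒  Var(R_m) = 145.3733 / 5 = 29.0747
β = Cov / Var(R_m) = 3.8727 / 29.0747 = 0.1332

0.133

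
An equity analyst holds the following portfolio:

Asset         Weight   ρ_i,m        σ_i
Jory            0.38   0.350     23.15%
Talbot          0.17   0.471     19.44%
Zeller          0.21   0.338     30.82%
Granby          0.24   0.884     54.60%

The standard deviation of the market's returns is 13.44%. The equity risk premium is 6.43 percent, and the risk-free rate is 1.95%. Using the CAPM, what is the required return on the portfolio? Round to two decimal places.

10.76%

β_Jory = 0.350 × 23.15% / 13.44% = 0.6029
β_Talbot = 0.471 × 19.44% / 13.44% = 0.6813
β_Zeller = 0.338 × 30.82% / 13.44% = 0.7751
β_Granby = 0.884 × 54.60% / 13.44% = 3.5913
β_P = Σ w_i β_i = 0.38×0.6029 + 0.17×0.6813 + 0.21×0.7751 + 0.24×3.5913 = 1.3696
E(R_P) = R_f + β_P × MRP = 1.95% + 1.3696 × 6.43% = 10.76%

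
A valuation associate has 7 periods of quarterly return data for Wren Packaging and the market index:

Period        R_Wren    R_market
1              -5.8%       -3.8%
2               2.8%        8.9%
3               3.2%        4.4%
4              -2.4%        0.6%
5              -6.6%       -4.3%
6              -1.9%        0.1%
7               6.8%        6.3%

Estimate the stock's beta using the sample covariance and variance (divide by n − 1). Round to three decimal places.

Mean R_i = (-5.8 + 2.8 + 3.2 − 2.4 − 6.6 − 1.9 + 6.8) / 7 = -0.5571%
Mean R_m = (-3.8 + 8.9 + 4.4 + 0.6 − 4.3 + 0.1 + 6.3) / 7 = 1.7429%
Σ(R_i − R̄_i)(R_m − R̄_m) = 137.4271  ⇒  Cov = 137.4271 / 6 = 22.9045
Σ(R_m − R̄_m)² = 150.2971  ⇒  Var(R_m) = 150.2971 / 6 = 25.0495
β = Cov / Var(R_m) = 22.9045 / 25.0495 = 0.9144

0.914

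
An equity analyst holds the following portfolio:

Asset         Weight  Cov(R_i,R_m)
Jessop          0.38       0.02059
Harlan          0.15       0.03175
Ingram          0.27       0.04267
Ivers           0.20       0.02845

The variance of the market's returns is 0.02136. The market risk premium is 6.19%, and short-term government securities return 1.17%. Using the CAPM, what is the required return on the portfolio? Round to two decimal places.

9.81%

β_Jessop = 0.02059 / 0.02136 = 0.9640
β_Harlan = 0.03175 / 0.02136 = 1.4864
β_Ingram = 0.04267 / 0.02136 = 1.9977
β_Ivers = 0.02845 / 0.02136 = 1.3319
β_P = Σ w_i β_i = 0.38×0.9640 + 0.15×1.4864 + 0.27×1.9977 + 0.20×1.3319 = 1.3950
E(R_P) = R_f + β_P × MRP = 1.17% + 1.3950 × 6.19% = 9.81%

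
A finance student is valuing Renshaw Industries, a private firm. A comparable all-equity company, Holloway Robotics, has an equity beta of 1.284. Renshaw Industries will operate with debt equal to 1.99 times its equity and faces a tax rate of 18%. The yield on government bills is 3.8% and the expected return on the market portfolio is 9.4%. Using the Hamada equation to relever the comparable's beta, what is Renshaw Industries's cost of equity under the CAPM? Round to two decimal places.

22.72%

β_L = β_U × [1 + (1 − t)(D/E)] = 1.284 × [1 + (1 − 0.18) × 1.99]
    = 1.284 × [1 + 0.82 × 1.99] = 1.284 × 2.6318 = 3.3792
MRP = 9.4% − 3.8% = 5.60%
E(R) = R_f + β_L × MRP = 3.8% + 3.3792 × 5.6% = 22.72%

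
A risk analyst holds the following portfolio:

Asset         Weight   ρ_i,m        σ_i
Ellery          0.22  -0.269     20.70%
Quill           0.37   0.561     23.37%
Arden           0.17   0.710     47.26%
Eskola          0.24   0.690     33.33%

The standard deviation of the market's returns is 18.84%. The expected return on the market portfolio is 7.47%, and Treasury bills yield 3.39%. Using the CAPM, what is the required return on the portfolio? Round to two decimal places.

6.61%

β_Ellery = -0.269 × 20.70% / 18.84% = -0.2956
β_Quill = 0.561 × 23.37% / 18.84% = 0.6959
β_Arden = 0.710 × 47.26% / 18.84% = 1.7810
β_Eskola = 0.690 × 33.33% / 18.84% = 1.2207
β_P = Σ w_i β_i = 0.22×-0.2956 + 0.37×0.6959 + 0.17×1.7810 + 0.24×1.2207 = 0.7882
MRP = 7.47% − 3.39% = 4.08%
E(R_P) = R_f + β_P × MRP = 3.39% + 0.7882 × 4.08% = 6.61%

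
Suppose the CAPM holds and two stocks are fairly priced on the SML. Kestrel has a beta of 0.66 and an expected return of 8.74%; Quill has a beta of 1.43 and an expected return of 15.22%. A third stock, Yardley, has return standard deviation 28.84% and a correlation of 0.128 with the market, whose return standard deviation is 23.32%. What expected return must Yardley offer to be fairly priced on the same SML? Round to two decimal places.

4.52%

MRP = (15.22% − 8.74%) / (1.43 − 0.66) = 8.4156%
R_f = 8.74% − 0.66 × 8.4156% = 3.1857%
β_Yardley = ρ·σ_i/σ_m = 0.128 × 28.84 / 23.32 = 0.1583
E(R_Yardley) = R_f + β × MRP = 3.1857% + 0.1583 × 8.4156% = 4.52%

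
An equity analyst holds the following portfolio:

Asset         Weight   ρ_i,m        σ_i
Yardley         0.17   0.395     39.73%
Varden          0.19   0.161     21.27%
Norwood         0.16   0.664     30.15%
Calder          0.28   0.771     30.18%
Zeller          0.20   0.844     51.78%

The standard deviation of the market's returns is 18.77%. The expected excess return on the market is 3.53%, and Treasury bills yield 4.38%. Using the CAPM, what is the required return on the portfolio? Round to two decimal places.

8.48%

β_Yardley = 0.395 × 39.73% / 18.77% = 0.8361
β_Varden = 0.161 × 21.27% / 18.77% = 0.1824
β_Norwood = 0.664 × 30.15% / 18.77% = 1.0666
β_Calder = 0.771 × 30.18% / 18.77% = 1.2397
β_Zeller = 0.844 × 51.78% / 18.77% = 2.3283
β_P = Σ w_i β_i = 0.17×0.8361 + 0.19×0.1824 + 0.16×1.0666 + 0.28×1.2397 + 0.20×2.3283 = 1.1602
E(R_P) = R_f + β_P × MRP = 4.38% + 1.1602 × 3.53% = 8.48%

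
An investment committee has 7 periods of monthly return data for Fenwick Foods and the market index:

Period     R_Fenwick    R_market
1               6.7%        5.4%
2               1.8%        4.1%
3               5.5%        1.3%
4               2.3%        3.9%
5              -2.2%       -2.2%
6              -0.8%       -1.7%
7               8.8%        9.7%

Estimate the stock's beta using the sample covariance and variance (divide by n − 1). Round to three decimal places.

0.827

Mean R_i = (6.7 + 1.8 + 5.5 + 2.3 − 2.2 − 0.8 + 8.8) / 7 = 3.1571%
Mean R_m = (5.4 + 4.1 + 1.3 + 3.9 − 2.2 − 1.7 + 9.7) / 7 = 2.9286%
Σ(R_i − R̄_i)(R_m − R̄_m) = 86.5186  ⇒  Cov = 86.5186 / 6 = 14.4198
Σ(R_m − R̄_m)² = 104.6543  ⇒  Var(R_m) = 104.6543 / 6 = 17.4424
β = Cov / Var(R_m) = 14.4198 / 17.4424 = 0.8267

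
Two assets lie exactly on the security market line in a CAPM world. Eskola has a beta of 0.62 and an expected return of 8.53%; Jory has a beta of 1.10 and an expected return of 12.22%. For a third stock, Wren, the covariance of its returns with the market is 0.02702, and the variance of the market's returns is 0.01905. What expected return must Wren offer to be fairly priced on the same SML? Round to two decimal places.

MRP = (12.22% − 8.53%) / (1.10 − 0.62) = 7.6875%
R_f = 8.53% − 0.62 × 7.6875% = 3.7638%
β_Wren = Cov / Var(R_m) = 0.02702 / 0.01905 = 1.4184
E(R_Wren) = R_f + β × MRP = 3.7638% + 1.4184 × 7.6875% = 14.67%

14.67%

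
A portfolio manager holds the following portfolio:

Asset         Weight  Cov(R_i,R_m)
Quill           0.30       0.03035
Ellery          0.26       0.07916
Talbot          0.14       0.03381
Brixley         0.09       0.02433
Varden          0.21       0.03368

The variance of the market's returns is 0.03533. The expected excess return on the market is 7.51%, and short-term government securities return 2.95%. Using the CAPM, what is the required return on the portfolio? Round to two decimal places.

12.24%

β_Quill = 0.03035 / 0.03533 = 0.8590
β_Ellery = 0.07916 / 0.03533 = 2.2406
β_Talbot = 0.03381 / 0.03533 = 0.9570
β_Brixley = 0.02433 / 0.03533 = 0.6886
β_Varden = 0.03368 / 0.03533 = 0.9533
β_P = Σ w_i β_i = 0.30×0.8590 + 0.26×2.2406 + 0.14×0.9570 + 0.09×0.6886 + 0.21×0.9533 = 1.2364
E(R_P) = R_f + β_P × MRP = 2.95% + 1.2364 × 7.51% = 12.24%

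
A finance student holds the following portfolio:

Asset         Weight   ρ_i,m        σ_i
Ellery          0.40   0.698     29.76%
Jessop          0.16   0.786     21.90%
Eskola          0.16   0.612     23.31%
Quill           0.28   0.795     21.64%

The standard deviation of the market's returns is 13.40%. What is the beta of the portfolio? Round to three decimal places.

β_Ellery = 0.698 × 29.76% / 13.40% = 1.5502
β_Jessop = 0.786 × 21.90% / 13.40% = 1.2846
β_Eskola = 0.612 × 23.31% / 13.40% = 1.0646
β_Quill = 0.795 × 21.64% / 13.40% = 1.2839
β_P = Σ w_i β_i = 0.40×1.5502 + 0.16×1.2846 + 0.16×1.0646 + 0.28×1.2839 = 1.3554

1.355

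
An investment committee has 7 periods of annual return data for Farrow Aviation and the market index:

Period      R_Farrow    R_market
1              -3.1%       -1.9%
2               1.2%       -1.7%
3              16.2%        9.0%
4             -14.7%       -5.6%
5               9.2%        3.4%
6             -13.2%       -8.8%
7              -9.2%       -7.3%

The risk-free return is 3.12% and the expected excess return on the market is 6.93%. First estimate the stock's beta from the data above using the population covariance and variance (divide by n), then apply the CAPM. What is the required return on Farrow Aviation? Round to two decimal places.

15.43%

Mean R_i = (-3.1 + 1.2 + 16.2 − 14.7 + 9.2 − 13.2 − 9.2) / 7 = -1.9429%
Mean R_m = (-1.9 − 1.7 + 9.0 − 5.6 + 3.4 − 8.8 − 7.3) / 7 = -1.8429%
Σ(R_i − R̄_i)(R_m − R̄_m) = 421.5071  ⇒  Cov = 421.5071 / 7 = 60.2153
Σ(R_m − R̄_m)² = 237.3771  ⇒  Var(R_m) = 237.3771 / 7 = 33.9110
β = Cov / Var(R_m) = 60.2153 / 33.9110 = 1.7757
E(R) = R_f + β × MRP = 3.12% + 1.7757 × 6.93% = 15.43%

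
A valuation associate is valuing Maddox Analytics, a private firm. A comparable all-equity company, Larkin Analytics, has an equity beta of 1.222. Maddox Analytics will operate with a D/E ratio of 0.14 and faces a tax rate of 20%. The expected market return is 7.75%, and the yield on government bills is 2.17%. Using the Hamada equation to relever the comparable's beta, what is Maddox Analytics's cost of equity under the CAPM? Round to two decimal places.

9.75%

β_L = β_U × [1 + (1 − t)(D/E)] = 1.222 × [1 + (1 − 0.20) × 0.14]
    = 1.222 × [1 + 0.80 × 0.14] = 1.222 × 1.1120 = 1.3589
MRP = 7.75% − 2.17% = 5.58%
E(R) = R_f + β_L × MRP = 2.17% + 1.3589 × 5.58% = 9.75%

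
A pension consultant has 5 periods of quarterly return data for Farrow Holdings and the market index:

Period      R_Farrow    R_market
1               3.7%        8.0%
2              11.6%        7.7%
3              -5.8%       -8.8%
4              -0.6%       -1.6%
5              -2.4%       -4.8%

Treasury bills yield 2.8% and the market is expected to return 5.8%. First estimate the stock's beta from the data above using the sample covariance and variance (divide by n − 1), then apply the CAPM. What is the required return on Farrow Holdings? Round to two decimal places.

Mean R_i = (3.7 + 11.6 − 5.8 − 0.6 − 2.4) / 5 = 1.3000%
Mean R_m = (8.0 + 7.7 − 8.8 − 1.6 − 4.8) / 5 = 0.1000%
Σ(R_i − R̄_i)(R_m − R̄_m) = 181.7900  ⇒  Cov = 181.7900 / 4 = 45.4475
Σ(R_m − R̄_m)² = 226.2800  ⇒  Var(R_m) = 226.2800 / 4 = 56.5700
β = Cov / Var(R_m) = 45.4475 / 56.5700 = 0.8034
MRP = 5.8% − 2.8% = 3.00%
E(R) = R_f + β × MRP = 2.8% + 0.8034 × 3.0% = 5.21%

5.21%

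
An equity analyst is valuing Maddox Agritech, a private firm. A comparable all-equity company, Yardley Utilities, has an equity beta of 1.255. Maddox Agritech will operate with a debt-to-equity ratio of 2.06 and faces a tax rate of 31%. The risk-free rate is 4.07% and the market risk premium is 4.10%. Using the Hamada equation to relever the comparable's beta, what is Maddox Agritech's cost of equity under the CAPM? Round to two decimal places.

16.53%

β_L = β_U × [1 + (1 − t)(D/E)] = 1.255 × [1 + (1 − 0.31) × 2.06]
    = 1.255 × [1 + 0.69 × 2.06] = 1.255 × 2.4214 = 3.0389
E(R) = R_f + β_L × MRP = 4.07% + 3.0389 × 4.10% = 16.53%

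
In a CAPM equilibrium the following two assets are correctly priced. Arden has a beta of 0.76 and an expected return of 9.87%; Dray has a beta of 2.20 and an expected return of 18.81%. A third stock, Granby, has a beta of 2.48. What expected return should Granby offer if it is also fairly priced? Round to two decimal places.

20.55%

MRP (SML slope) = (18.81% − 9.87%) / (2.20 − 0.76) = 8.94% / 1.44 = 6.2083%
R_f (intercept) = 9.87% − 0.76 × 6.2083% = 5.1517%
E(R_Granby) = R_f + β × MRP = 5.1517% + 2.48 × 6.2083% = 20.55%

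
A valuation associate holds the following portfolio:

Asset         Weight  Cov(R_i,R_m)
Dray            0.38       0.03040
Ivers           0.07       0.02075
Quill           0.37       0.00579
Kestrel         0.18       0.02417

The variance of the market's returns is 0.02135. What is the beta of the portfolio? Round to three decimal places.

0.913

β_Dray = 0.03040 / 0.02135 = 1.4239
β_Ivers = 0.02075 / 0.02135 = 0.9719
β_Quill = 0.00579 / 0.02135 = 0.2712
β_Kestrel = 0.02417 / 0.02135 = 1.1321
β_P = Σ w_i β_i = 0.38×1.4239 + 0.07×0.9719 + 0.37×0.2712 + 0.18×1.1321 = 0.9132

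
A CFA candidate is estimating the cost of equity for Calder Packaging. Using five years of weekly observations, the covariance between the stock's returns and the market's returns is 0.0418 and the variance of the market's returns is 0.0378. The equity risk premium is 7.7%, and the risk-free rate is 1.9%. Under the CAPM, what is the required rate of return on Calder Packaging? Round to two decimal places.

β = Cov(R_i, R_m) / Var(R_m) = 0.0418 / 0.0378 = 1.1058
E(R) = R_f + β × MRP = 1.9% + 1.1058 × 7.7% = 10.41%

10.41%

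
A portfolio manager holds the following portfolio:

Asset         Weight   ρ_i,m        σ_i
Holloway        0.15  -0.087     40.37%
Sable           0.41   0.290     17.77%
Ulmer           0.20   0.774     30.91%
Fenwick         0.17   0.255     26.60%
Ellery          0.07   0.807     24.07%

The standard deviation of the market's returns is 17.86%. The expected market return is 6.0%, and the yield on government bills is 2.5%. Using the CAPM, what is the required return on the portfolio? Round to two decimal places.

β_Holloway = -0.087 × 40.37% / 17.86% = -0.1967
β_Sable = 0.290 × 17.77% / 17.86% = 0.2885
β_Ulmer = 0.774 × 30.91% / 17.86% = 1.3395
β_Fenwick = 0.255 × 26.60% / 17.86% = 0.3798
β_Ellery = 0.807 × 24.07% / 17.86% = 1.0876
β_P = Σ w_i β_i = 0.15×-0.1967 + 0.41×0.2885 + 0.20×1.3395 + 0.17×0.3798 + 0.07×1.0876 = 0.4974
MRP = 6.0% − 2.5% = 3.50%
E(R_P) = R_f + β_P × MRP = 2.5% + 0.4974 × 3.5% = 4.24%

4.24%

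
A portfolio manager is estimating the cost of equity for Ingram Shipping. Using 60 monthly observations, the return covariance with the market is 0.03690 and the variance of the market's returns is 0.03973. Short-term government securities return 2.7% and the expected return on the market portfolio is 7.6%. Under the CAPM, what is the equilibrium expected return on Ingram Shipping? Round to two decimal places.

β = Cov(R_i, R_m) / Var(R_m) = 0.03690 / 0.03973 = 0.9288
MRP = 7.6% − 2.7% = 4.90%
E(R) = R_f + β × MRP = 2.7% + 0.9288 × 4.9% = 7.25%

7.25%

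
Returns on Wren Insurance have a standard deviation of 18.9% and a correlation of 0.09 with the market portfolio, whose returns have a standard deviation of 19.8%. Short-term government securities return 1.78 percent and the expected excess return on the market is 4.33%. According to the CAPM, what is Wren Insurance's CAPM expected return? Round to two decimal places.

β = ρ × σ_i / σ_m = 0.09 × 18.9% / 19.8% = 0.0859
E(R) = 1.78% + 0.0859 × 4.33% = 2.15%

2.15%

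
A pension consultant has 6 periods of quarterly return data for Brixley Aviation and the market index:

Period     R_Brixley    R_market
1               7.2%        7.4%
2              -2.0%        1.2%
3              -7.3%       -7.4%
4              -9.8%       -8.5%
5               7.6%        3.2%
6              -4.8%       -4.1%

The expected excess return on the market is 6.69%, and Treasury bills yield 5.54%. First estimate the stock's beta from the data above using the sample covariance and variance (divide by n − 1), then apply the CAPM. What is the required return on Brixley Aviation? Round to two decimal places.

Mean R_i = (7.2 − 2.0 − 7.3 − 9.8 + 7.6 − 4.8) / 6 = -1.5167%
Mean R_m = (7.4 + 1.2 − 7.4 − 8.5 + 3.2 − 4.1) / 6 = -1.3667%
Σ(R_i − R̄_i)(R_m − R̄_m) = 219.7633  ⇒  Cov = 219.7633 / 5 = 43.9527
Σ(R_m − R̄_m)² = 199.0533  ⇒  Var(R_m) = 199.0533 / 5 = 39.8107
β = Cov / Var(R_m) = 43.9527 / 39.8107 = 1.1040
E(R) = R_f + β × MRP = 5.54% + 1.1040 × 6.69% = 12.93%

12.93%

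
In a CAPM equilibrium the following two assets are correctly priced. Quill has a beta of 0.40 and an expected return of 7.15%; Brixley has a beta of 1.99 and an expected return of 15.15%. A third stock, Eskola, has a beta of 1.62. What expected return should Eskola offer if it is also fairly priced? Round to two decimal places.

13.29%

MRP (SML slope) = (15.15% − 7.15%) / (1.99 − 0.40) = 8.00% / 1.59 = 5.0314%
R_f (intercept) = 7.15% − 0.40 × 5.0314% = 5.1374%
E(R_Eskola) = R_f + β × MRP = 5.1374% + 1.62 × 5.0314% = 13.29%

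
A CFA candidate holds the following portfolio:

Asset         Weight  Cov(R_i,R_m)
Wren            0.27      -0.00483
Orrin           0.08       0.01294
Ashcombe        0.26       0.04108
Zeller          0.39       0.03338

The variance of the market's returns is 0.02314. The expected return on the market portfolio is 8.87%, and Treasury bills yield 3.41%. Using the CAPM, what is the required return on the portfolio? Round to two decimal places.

8.94%

β_Wren = -0.00483 / 0.02314 = -0.2087
β_Orrin = 0.01294 / 0.02314 = 0.5592
β_Ashcombe = 0.04108 / 0.02314 = 1.7753
β_Zeller = 0.03338 / 0.02314 = 1.4425
β_P = Σ w_i β_i = 0.27×-0.2087 + 0.08×0.5592 + 0.26×1.7753 + 0.39×1.4425 = 1.0125
MRP = 8.87% − 3.41% = 5.46%
E(R_P) = R_f + β_P × MRP = 3.41% + 1.0125 × 5.46% = 8.94%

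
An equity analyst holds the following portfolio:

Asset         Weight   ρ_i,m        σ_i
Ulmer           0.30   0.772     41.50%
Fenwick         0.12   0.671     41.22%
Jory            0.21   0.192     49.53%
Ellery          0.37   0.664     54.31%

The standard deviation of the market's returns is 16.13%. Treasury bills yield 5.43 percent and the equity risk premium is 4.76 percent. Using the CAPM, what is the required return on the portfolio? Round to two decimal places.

13.77%

β_Ulmer = 0.772 × 41.50% / 16.13% = 1.9862
β_Fenwick = 0.671 × 41.22% / 16.13% = 1.7147
β_Jory = 0.192 × 49.53% / 16.13% = 0.5896
β_Ellery = 0.664 × 54.31% / 16.13% = 2.2357
β_P = Σ w_i β_i = 0.30×1.9862 + 0.12×1.7147 + 0.21×0.5896 + 0.37×2.2357 = 1.7526
E(R_P) = R_f + β_P × MRP = 5.43% + 1.7526 × 4.76% = 13.77%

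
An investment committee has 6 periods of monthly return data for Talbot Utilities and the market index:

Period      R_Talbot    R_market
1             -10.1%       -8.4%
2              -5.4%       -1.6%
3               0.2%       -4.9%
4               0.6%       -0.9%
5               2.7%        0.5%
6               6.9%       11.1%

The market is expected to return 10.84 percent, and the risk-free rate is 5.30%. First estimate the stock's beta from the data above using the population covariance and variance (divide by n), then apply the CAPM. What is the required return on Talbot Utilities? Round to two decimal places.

9.52%

Mean R_i = (-10.1 − 5.4 + 0.2 + 0.6 + 2.7 + 6.9) / 6 = -0.8500%
Mean R_m = (-8.4 − 1.6 − 4.9 − 0.9 + 0.5 + 11.1) / 6 = -0.7000%
Σ(R_i − R̄_i)(R_m − R̄_m) = 166.3300  ⇒  Cov = 166.3300 / 6 = 27.7217
Σ(R_m − R̄_m)² = 218.4600  ⇒  Var(R_m) = 218.4600 / 6 = 36.4100
β = Cov / Var(R_m) = 27.7217 / 36.4100 = 0.7614
MRP = 10.84% − 5.30% = 5.54%
E(R) = R_f + β × MRP = 5.30% + 0.7614 × 5.54% = 9.52%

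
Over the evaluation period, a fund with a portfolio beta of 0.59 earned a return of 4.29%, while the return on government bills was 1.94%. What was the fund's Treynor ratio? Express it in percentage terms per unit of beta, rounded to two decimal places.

Treynor = (R_P − R_f) / β_P = (4.29% − 1.94%) / 0.5900 = 2.35% / 0.5900 = 3.98%

3.98%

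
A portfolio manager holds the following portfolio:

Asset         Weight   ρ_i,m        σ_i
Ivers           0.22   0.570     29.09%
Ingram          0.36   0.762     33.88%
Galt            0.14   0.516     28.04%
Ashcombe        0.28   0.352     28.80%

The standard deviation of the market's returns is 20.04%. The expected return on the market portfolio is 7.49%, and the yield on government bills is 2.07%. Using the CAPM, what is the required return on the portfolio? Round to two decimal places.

β_Ivers = 0.570 × 29.09% / 20.04% = 0.8274
β_Ingram = 0.762 × 33.88% / 20.04% = 1.2883
β_Galt = 0.516 × 28.04% / 20.04% = 0.7220
β_Ashcombe = 0.352 × 28.80% / 20.04% = 0.5059
β_P = Σ w_i β_i = 0.22×0.8274 + 0.36×1.2883 + 0.14×0.7220 + 0.28×0.5059 = 0.8885
MRP = 7.49% − 2.07% = 5.42%
E(R_P) = R_f + β_P × MRP = 2.07% + 0.8885 × 5.42% = 6.89%

6.89%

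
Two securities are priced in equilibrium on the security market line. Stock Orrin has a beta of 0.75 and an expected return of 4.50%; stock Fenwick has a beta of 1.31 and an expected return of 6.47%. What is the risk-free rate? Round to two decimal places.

Both satisfy E(R) = R_f + β·MRP, so the slope of the SML is
MRP = (6.47% − 4.50%) / (1.31 − 0.75) = 1.97% / 0.56 = 3.5179%
R_f = E(R_Orrin) − β_Orrin·MRP = 4.50% − 0.75 × 3.5179% = 1.8616%

1.86%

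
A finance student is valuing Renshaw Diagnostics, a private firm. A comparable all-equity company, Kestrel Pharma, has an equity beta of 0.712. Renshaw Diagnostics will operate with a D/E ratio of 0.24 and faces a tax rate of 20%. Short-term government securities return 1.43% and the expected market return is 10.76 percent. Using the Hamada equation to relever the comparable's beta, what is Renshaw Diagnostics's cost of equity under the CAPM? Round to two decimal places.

β_L = β_U × [1 + (1 − t)(D/E)] = 0.712 × [1 + (1 − 0.20) × 0.24]
    = 0.712 × [1 + 0.80 × 0.24] = 0.712 × 1.1920 = 0.8487
MRP = 10.76% − 1.43% = 9.33%
E(R) = R_f + β_L × MRP = 1.43% + 0.8487 × 9.33% = 9.35%

9.35%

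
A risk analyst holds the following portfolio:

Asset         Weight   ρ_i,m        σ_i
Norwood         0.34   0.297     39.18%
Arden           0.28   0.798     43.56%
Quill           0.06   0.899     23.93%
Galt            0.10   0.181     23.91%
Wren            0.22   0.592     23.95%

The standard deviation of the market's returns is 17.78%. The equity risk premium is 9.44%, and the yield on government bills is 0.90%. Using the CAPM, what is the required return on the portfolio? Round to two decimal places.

10.74%

β_Norwood = 0.297 × 39.18% / 17.78% = 0.6545
β_Arden = 0.798 × 43.56% / 17.78% = 1.9551
β_Quill = 0.899 × 23.93% / 17.78% = 1.2100
β_Galt = 0.181 × 23.91% / 17.78% = 0.2434
β_Wren = 0.592 × 23.95% / 17.78% = 0.7974
β_P = Σ w_i β_i = 0.34×0.6545 + 0.28×1.9551 + 0.06×1.2100 + 0.10×0.2434 + 0.22×0.7974 = 1.0423
E(R_P) = R_f + β_P × MRP = 0.90% + 1.0423 × 9.44% = 10.74%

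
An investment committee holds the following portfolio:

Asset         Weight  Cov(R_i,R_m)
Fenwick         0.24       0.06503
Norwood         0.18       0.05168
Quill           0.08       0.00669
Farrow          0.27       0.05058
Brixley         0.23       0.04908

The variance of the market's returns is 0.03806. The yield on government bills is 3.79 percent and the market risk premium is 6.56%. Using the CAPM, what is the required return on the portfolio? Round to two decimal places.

12.48%

β_Fenwick = 0.06503 / 0.03806 = 1.7086
β_Norwood = 0.05168 / 0.03806 = 1.3579
β_Quill = 0.00669 / 0.03806 = 0.1758
β_Farrow = 0.05058 / 0.03806 = 1.3290
β_Brixley = 0.04908 / 0.03806 = 1.2895
β_P = Σ w_i β_i = 0.24×1.7086 + 0.18×1.3579 + 0.08×0.1758 + 0.27×1.3290 + 0.23×1.2895 = 1.3240
E(R_P) = R_f + β_P × MRP = 3.79% + 1.3240 × 6.56% = 12.48%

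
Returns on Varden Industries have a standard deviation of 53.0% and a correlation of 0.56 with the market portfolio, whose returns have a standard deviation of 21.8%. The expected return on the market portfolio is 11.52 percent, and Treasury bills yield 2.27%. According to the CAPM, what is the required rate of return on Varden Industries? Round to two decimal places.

14.86%

β = ρ × σ_i / σ_m = 0.56 × 53.0% / 21.8% = 1.3615
MRP = 11.52% − 2.27% = 9.25%
E(R) = 2.27% + 1.3615 × 9.25% = 14.86%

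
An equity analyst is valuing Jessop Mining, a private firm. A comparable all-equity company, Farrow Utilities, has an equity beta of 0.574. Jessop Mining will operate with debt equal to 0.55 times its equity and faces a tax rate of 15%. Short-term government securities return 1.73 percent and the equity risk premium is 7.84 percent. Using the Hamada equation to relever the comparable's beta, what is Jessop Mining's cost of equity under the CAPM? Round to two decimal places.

8.33%

β_L = β_U × [1 + (1 − t)(D/E)] = 0.574 × [1 + (1 − 0.15) × 0.55]
    = 0.574 × [1 + 0.85 × 0.55] = 0.574 × 1.4675 = 0.8423
E(R) = R_f + β_L × MRP = 1.73% + 0.8423 × 7.84% = 8.33%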